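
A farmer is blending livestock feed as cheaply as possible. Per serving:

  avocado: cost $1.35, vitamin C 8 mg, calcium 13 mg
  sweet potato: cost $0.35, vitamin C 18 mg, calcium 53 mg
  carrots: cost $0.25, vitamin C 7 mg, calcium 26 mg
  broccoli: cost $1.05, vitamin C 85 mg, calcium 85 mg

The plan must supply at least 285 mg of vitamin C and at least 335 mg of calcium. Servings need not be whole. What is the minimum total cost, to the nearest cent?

At the optimum either one food covers both requirements or two foods hit both targets exactly; no other combination can be cheaper.
avocado only: max(285/8, 335/13) = 35.62 servings → $48.09.
sweet potato only: max(285/18, 335/53) = 15.83 servings → $5.54.
carrots only: max(285/7, 335/26) = 40.71 servings → $10.18.
broccoli only: max(285/85, 335/85) = 3.941 servings → $4.14.
avocado + sweet potato: the both-tight solution has a negative serving — not a feasible corner.
avocado + carrots: intersection lies outside the first quadrant.
avocado + broccoli with both tight: 10 servings and 2.412 servings → $16.03.
sweet potato + carrots: intersection lies outside the first quadrant.
sweet potato + broccoli with both tight: 1.429 servings and 3.05 servings → $3.70.
carrots + broccoli with both tight: 2.632 servings and 3.136 servings → $3.95.
Cheapest feasible corner: $3.70.

$3.70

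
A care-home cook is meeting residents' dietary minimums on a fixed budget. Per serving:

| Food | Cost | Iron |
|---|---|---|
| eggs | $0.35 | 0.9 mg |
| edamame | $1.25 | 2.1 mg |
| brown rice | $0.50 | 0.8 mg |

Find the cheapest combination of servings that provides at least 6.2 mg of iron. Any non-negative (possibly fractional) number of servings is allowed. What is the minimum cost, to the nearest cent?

Cost per mg of iron: eggs $0.3889, edamame $0.5952, brown rice $0.6250.
With no serving limits, use only eggs: 6.2 mg / 0.9 mg = 6.889 servings × $0.35 = $2.41.

$2.41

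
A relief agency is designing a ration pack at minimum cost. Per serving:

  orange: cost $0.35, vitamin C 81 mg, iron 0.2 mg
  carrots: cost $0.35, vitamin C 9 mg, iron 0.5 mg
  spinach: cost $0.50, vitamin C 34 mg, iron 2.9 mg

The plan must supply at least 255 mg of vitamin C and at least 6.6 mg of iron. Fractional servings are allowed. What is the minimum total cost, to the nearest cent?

$1.85

For a min-cost LP with two ≥-constraints, a basic feasible solution has at most two positive variables.
orange only: max(255/81, 6.6/0.2) = 33 servings → $11.55.
carrots only: max(255/9, 6.6/0.5) = 28.33 servings → $9.92.
spinach only: max(255/34, 6.6/2.9) = 7.5 servings → $3.75.
orange + carrots with both tight: 1.76 servings and 12.5 servings → $4.99.
orange + spinach with both tight: 2.258 servings and 2.12 servings → $1.85.
carrots + spinach with both targets exact would need a negative amount; discard.
So the least-cost plan costs $1.85.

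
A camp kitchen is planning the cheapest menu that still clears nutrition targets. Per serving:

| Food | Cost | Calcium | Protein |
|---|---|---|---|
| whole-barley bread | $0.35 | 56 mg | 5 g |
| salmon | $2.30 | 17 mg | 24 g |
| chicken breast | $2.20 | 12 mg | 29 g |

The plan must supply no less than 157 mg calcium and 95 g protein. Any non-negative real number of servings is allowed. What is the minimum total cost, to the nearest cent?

Check every corner: each single food scaled to meet both minima, and each pair solved so both constraints bind.
whole-barley bread only: max(157/56, 95/5) = 19 servings → $6.65.
salmon only: max(157/17, 95/24) = 9.235 servings → $21.24.
chicken breast only: max(157/12, 95/29) = 13.08 servings → $28.78.
whole-barley bread + salmon with both tight: 1.71 servings and 3.602 servings → $8.88.
whole-barley bread + chicken breast with both tight: 2.182 servings and 2.9 servings → $7.14.
salmon + chicken breast: intersection lies outside the first quadrant.
The minimum over all feasible corners is $6.65.

$6.65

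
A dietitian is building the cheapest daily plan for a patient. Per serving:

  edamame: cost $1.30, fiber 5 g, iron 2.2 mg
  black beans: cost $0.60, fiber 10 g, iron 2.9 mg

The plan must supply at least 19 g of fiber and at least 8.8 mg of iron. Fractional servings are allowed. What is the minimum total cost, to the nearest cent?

Minimising a linear cost over {fiber ≥ 19, iron ≥ 8.8, servings ≥ 0} — the optimum is at a vertex, using one or two foods.
edamame only: max(19/5, 8.8/2.2) = 4 servings → $5.20.
black beans only: max(19/10, 8.8/2.9) = 3.034 servings → $1.82.
edamame + black beans with both targets exact would need a negative amount; discard.
So the least-cost plan costs $1.82.

$1.82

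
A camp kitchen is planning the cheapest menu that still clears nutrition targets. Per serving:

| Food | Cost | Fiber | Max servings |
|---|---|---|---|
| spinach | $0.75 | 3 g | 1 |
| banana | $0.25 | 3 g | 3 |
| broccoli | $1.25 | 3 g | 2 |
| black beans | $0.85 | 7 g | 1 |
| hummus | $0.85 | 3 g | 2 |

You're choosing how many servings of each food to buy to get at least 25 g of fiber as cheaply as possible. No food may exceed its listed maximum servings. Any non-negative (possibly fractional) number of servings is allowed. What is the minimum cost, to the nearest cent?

$4.05

Cost per g of fiber: banana $0.0833, black beans $0.1214, spinach $0.2500, hummus $0.2833, broccoli $0.4167.
Take 3 servings of banana: +9.0 g fiber for $0.75 (total $0.75, still need 16.0 g).
Take 1 serving of black beans: +7.0 g fiber for $0.85 (total $1.60, still need 9.0 g).
Take 1 serving of spinach: +3.0 g fiber for $0.75 (total $2.35, still need 6.0 g).
Take 2 servings of hummus: +6.0 g fiber for $1.70 (total $4.05, still need 0.0 g).
Greedy by cheapest-per-g is optimal for a single linear constraint, so the minimum cost is $4.05.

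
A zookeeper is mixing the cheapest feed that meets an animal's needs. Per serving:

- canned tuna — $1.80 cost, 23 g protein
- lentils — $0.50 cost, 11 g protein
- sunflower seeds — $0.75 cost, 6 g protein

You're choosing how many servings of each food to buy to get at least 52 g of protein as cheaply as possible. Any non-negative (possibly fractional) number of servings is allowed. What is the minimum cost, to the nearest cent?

Cost per g of protein: lentils $0.0455, canned tuna $0.0783, sunflower seeds $0.1250.
With no serving limits, use only lentils: 52 g / 11 g = 4.727 servings × $0.50 = $2.36.

$2.36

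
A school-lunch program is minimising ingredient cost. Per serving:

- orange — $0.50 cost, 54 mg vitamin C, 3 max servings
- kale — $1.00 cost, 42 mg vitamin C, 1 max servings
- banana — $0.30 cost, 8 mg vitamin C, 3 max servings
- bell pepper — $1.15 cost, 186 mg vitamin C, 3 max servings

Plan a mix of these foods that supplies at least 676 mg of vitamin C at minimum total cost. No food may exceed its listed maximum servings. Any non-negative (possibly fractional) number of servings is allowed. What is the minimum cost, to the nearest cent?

Cost per mg of vitamin C: bell pepper $0.0062, orange $0.0093, kale $0.0238, banana $0.0375.
Take 3 servings of bell pepper: +558.0 mg vitamin C for $3.45 (total $3.45, still need 118.0 mg).
Take 2.185 servings of orange: +118.0 mg vitamin C for $1.09 (total $4.54, still need 0.0 mg).
Filling from the cheapest source first is optimal under one linear minimum: $4.54.

$4.54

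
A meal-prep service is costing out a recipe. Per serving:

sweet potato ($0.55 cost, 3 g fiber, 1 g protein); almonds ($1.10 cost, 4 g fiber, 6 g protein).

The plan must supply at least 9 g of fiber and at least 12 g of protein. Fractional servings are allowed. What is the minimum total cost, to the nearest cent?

$2.36

With two linear requirements the optimum uses one or two foods; enumerate the corners.
sweet potato only: max(9/3, 12/1) = 12 servings → $6.60.
almonds only: max(9/4, 12/6) = 2.25 servings → $2.48.
sweet potato + almonds with both tight: 0.4286 servings and 1.929 servings → $2.36.
So the least-cost plan costs $2.36.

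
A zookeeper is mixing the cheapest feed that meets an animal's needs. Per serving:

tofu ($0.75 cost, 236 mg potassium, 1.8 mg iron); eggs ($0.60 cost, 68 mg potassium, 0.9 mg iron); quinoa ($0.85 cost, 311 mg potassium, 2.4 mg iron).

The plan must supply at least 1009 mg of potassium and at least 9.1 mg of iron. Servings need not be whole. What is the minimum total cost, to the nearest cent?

The cheapest plan sits at a corner of the feasible region — with two constraints it uses at most two foods.
tofu only: max(1009/236, 9.1/1.8) = 5.056 servings → $3.79.
eggs only: max(1009/68, 9.1/0.9) = 14.84 servings → $8.90.
quinoa only: max(1009/311, 9.1/2.4) = 3.792 servings → $3.22.
tofu + eggs with both tight: 3.214 servings and 3.682 servings → $4.62.
tofu + quinoa: intersection lies outside the first quadrant.
eggs + quinoa with both tight: 3.5 servings and 2.479 servings → $4.21.
So the least-cost plan costs $3.22.

$3.22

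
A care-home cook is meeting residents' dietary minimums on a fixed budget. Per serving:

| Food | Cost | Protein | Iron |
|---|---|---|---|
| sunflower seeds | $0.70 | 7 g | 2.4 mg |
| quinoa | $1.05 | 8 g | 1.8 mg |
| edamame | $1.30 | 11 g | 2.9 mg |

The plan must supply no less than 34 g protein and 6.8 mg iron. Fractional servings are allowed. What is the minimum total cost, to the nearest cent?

A basic optimal solution has at most two foods positive. Try each food alone and each pair with both targets met exactly.
sunflower seeds only: max(34/7, 6.8/2.4) = 4.857 servings → $3.40.
quinoa only: max(34/8, 6.8/1.8) = 4.25 servings → $4.46.
edamame only: max(34/11, 6.8/2.9) = 3.091 servings → $4.02.
sunflower seeds + quinoa: the both-tight solution has a negative serving — not a feasible corner.
sunflower seeds + edamame: the both-tight solution has a negative serving — not a feasible corner.
quinoa + edamame: intersection lies outside the first quadrant.
The minimum over all feasible corners is $3.40.

$3.40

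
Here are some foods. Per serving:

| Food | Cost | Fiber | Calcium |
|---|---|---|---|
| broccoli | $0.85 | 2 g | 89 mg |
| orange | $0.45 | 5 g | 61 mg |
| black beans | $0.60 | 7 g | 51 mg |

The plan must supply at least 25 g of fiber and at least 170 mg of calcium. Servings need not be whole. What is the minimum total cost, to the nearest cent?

Compare the cost at each extreme point of the feasible region.
broccoli only: max(25/2, 170/89) = 12.5 servings → $10.62.
orange only: max(25/5, 170/61) = 5 servings → $2.25.
black beans only: max(25/7, 170/51) = 3.571 servings → $2.14.
broccoli + orange: intersection lies outside the first quadrant.
broccoli + black beans: the both-tight solution has a negative serving — not a feasible corner.
orange + black beans with both targets exact would need a negative amount; discard.
The minimum over all feasible corners is $2.14.

$2.14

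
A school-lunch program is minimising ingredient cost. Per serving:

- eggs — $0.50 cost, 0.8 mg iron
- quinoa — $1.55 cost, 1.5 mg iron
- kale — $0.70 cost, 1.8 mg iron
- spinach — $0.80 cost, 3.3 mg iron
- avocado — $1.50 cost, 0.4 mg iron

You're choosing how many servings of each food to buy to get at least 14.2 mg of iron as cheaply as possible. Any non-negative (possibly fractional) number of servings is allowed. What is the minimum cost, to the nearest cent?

Cost per mg of iron: spinach $0.2424, kale $0.3889, eggs $0.6250, quinoa $1.0333, avocado $3.7500.
With no serving limits, use only spinach: 14.2 mg / 3.3 mg = 4.303 servings × $0.80 = $3.44.

$3.44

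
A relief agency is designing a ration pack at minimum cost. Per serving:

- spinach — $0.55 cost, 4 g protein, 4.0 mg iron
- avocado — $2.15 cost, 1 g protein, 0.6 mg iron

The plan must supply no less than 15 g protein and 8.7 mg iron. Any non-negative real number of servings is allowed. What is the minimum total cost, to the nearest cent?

$2.06

Compare the cost at each extreme point of the feasible region.
spinach only: max(15/4, 8.7/4.0) = 3.75 servings → $2.06.
avocado only: max(15/1, 8.7/0.6) = 15 servings → $32.25.
spinach + avocado with both targets exact would need a negative amount; discard.
Cheapest feasible corner: $2.06.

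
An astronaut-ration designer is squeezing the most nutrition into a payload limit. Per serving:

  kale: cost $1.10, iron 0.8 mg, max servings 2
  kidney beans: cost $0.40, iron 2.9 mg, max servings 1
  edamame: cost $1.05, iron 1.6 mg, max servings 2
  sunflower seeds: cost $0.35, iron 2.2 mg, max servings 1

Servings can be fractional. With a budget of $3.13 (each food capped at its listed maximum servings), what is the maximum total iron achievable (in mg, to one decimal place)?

8.5 mg

Iron per dollar: kidney beans 7.25, sunflower seeds 6.286, edamame 1.524, kale 0.7273.
Take 1 serving of kidney beans: spends $0.40, +2.9 mg iron (running total 2.9 mg).
Take 1 serving of sunflower seeds: spends $0.35, +2.2 mg iron (running total 5.1 mg).
Take 2 servings of edamame: spends $2.10, +3.2 mg iron (running total 8.3 mg).
Take 0.2545 servings of kale: spends $0.28, +0.2 mg iron (running total 8.5 mg).
Filling greedily by iron-per-dollar is optimal for one linear limit, giving 8.5 mg.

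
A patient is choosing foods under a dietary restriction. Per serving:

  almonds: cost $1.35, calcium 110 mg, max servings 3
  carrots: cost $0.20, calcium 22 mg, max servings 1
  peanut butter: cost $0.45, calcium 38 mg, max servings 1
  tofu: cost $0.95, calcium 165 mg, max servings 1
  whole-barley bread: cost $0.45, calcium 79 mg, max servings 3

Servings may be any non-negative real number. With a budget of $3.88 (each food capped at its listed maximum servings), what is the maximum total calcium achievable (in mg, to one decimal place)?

Calcium per dollar: whole-barley bread 175.6, tofu 173.7, carrots 110, peanut butter 84.44, almonds 81.48.
Take 3 servings of whole-barley bread: spends $1.35, +237.0 mg calcium (running total 237.0 mg).
Take 1 serving of tofu: spends $0.95, +165.0 mg calcium (running total 402.0 mg).
Take 1 serving of carrots: spends $0.20, +22.0 mg calcium (running total 424.0 mg).
Take 1 serving of peanut butter: spends $0.45, +38.0 mg calcium (running total 462.0 mg).
Take 0.6889 servings of almonds: spends $0.93, +75.8 mg calcium (running total 537.8 mg).
Greedy by best ratio exhausts the cost allowance optimally: 537.8 mg.

537.8 mg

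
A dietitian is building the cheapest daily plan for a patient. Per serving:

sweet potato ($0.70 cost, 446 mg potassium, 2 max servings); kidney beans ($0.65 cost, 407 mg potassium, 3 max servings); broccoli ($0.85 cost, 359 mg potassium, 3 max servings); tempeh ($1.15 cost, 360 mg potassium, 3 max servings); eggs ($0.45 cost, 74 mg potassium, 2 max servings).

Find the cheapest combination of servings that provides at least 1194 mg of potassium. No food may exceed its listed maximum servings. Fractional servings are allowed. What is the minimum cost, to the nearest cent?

$1.88

Cost per mg of potassium: sweet potato $0.0016, kidney beans $0.0016, broccoli $0.0024, tempeh $0.0032, eggs $0.0061.
Take 2 servings of sweet potato: +892.0 mg potassium for $1.40 (total $1.40, still need 302.0 mg).
Take 0.742 servings of kidney beans: +302.0 mg potassium for $0.48 (total $1.88, still need 0.0 mg).
Filling from the cheapest source first is optimal under one linear minimum: $1.88.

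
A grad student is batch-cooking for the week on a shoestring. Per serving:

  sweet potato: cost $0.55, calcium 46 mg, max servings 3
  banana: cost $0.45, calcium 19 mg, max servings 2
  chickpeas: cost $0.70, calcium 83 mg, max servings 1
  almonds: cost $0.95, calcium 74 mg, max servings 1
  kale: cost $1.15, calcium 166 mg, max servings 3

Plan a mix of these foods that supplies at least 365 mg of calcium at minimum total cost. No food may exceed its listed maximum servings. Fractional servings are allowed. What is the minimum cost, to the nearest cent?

$2.53

Cost per mg of calcium: kale $0.0069, chickpeas $0.0084, sweet potato $0.0120, almonds $0.0128, banana $0.0237.
Take 2.199 servings of kale: +365.0 mg calcium for $2.53 (total $2.53, still need 0.0 mg).
Greedy by cheapest-per-mg is optimal for a single linear constraint, so the minimum cost is $2.53.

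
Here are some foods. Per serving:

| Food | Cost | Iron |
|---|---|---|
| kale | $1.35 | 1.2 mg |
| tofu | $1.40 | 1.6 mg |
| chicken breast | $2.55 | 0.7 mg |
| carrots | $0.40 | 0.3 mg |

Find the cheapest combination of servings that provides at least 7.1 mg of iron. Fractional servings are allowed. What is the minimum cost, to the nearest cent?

$6.21

Cost per mg of iron: tofu $0.8750, kale $1.1250, carrots $1.3333, chicken breast $3.6429.
With no serving limits, use only tofu: 7.1 mg / 1.6 mg = 4.438 servings × $1.40 = $6.21.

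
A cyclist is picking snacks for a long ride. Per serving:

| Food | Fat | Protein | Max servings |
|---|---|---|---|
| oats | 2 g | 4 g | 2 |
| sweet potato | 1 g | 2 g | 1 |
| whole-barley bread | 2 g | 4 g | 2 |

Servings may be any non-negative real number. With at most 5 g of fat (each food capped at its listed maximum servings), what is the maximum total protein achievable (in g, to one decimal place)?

Protein per g fat: oats 2, sweet potato 2, whole-barley bread 2.
Take 2 servings of oats: uses 4 g fat, +8.0 g protein (running total 8.0 g).
Take 1 serving of sweet potato: uses 1 g fat, +2.0 g protein (running total 10.0 g).
Filling greedily by protein-per-g fat is optimal for one linear limit, giving 10.0 g.

10.0 g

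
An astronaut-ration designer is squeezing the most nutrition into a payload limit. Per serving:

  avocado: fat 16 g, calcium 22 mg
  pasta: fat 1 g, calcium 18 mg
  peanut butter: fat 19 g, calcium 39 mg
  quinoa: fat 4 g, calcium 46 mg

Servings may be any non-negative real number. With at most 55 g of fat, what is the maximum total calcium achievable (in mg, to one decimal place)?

990.0 mg

Calcium per g fat: pasta 18, quinoa 11.5, peanut butter 2.053, avocado 1.375.
With no serving limits, spend the whole fat allowance on pasta: 55 g / 1 g × 18 mg = 990.0 mg.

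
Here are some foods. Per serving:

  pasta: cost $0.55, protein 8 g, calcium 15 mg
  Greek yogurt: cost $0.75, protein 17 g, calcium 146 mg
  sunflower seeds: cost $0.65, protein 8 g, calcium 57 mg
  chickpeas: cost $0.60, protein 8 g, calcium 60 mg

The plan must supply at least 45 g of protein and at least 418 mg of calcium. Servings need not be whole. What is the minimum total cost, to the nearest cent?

$2.15

Minimising a linear cost over {protein ≥ 45, calcium ≥ 418, servings ≥ 0} — the optimum is at a vertex, using one or two foods.
pasta only: max(45/8, 418/15) = 27.87 servings → $15.33.
Greek yogurt only: max(45/17, 418/146) = 2.863 servings → $2.15.
sunflower seeds only: max(45/8, 418/57) = 7.333 servings → $4.77.
chickpeas only: max(45/8, 418/60) = 6.967 servings → $4.18.
pasta + Greek yogurt: the both-tight solution has a negative serving — not a feasible corner.
pasta + sunflower seeds: intersection lies outside the first quadrant.
pasta + chickpeas: intersection lies outside the first quadrant.
Greek yogurt + sunflower seeds: intersection lies outside the first quadrant.
Greek yogurt + chickpeas: intersection lies outside the first quadrant.
sunflower seeds + chickpeas: intersection lies outside the first quadrant.
Cheapest feasible corner: $2.15.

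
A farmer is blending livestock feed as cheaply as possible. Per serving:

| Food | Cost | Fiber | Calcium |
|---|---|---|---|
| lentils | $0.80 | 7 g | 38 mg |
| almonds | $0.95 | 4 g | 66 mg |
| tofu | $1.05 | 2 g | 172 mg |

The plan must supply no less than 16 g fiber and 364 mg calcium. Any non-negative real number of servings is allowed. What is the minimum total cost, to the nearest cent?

Compare the cost at each extreme point of the feasible region.
lentils only: max(16/7, 364/38) = 9.579 servings → $7.66.
almonds only: max(16/4, 364/66) = 5.515 servings → $5.24.
tofu only: max(16/2, 364/172) = 8 servings → $8.40.
lentils + almonds with both targets exact would need a negative amount; discard.
lentils + tofu with both tight: 1.794 servings and 1.72 servings → $3.24.
almonds + tofu with both tight: 3.64 servings and 0.7194 servings → $4.21.
So the least-cost plan costs $3.24.

$3.24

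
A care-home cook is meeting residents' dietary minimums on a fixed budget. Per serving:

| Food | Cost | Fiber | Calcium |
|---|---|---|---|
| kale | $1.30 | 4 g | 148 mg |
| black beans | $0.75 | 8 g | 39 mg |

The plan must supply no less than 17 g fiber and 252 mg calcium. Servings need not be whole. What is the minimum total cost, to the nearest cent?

$2.81

kale only: max(17/4, 252/148) = 4.25 servings → $5.53.
black beans only: max(17/8, 252/39) = 6.462 servings → $4.85.
kale + black beans with both tight: 1.316 servings and 1.467 servings → $2.81.
Cheapest feasible corner: $2.81.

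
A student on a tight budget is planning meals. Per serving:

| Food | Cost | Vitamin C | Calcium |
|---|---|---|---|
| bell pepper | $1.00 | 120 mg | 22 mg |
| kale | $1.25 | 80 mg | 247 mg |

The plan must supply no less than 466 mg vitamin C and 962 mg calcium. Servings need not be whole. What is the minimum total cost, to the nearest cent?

$6.08

The cheapest plan sits at a corner of the feasible region — with two constraints it uses at most two foods.
bell pepper only: max(466/120, 962/22) = 43.73 servings → $43.73.
kale only: max(466/80, 962/247) = 5.825 servings → $7.28.
bell pepper + kale with both tight: 1.368 servings and 3.773 servings → $6.08.
So the least-cost plan costs $6.08.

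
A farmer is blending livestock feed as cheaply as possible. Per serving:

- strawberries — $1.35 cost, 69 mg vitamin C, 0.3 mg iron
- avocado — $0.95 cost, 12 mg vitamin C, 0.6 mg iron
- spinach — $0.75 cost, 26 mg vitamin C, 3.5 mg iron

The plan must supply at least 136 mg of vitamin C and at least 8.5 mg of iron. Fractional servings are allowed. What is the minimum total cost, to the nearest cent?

The cheapest plan sits at a corner of the feasible region — with two constraints it uses at most two foods.
strawberries only: max(136/69, 8.5/0.3) = 28.33 servings → $38.25.
avocado only: max(136/12, 8.5/0.6) = 14.17 servings → $13.46.
spinach only: max(136/26, 8.5/3.5) = 5.231 servings → $3.92.
strawberries + avocado: intersection lies outside the first quadrant.
strawberries + spinach with both tight: 1.091 servings and 2.335 servings → $3.22.
avocado + spinach with both tight: 9.659 servings and 0.7727 servings → $9.76.
So the least-cost plan costs $3.22.

$3.22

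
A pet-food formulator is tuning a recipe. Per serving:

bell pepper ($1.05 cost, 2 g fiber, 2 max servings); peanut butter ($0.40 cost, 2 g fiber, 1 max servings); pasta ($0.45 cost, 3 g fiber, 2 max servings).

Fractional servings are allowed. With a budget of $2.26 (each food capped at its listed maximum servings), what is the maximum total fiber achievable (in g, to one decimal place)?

9.8 g

Fiber per dollar: pasta 6.667, peanut butter 5, bell pepper 1.905.
Take 2 servings of pasta: spends $0.90, +6.0 g fiber (running total 6.0 g).
Take 1 serving of peanut butter: spends $0.40, +2.0 g fiber (running total 8.0 g).
Take 0.9143 servings of bell pepper: spends $0.96, +1.8 g fiber (running total 9.8 g).
Filling greedily by fiber-per-dollar is optimal for one linear limit, giving 9.8 g.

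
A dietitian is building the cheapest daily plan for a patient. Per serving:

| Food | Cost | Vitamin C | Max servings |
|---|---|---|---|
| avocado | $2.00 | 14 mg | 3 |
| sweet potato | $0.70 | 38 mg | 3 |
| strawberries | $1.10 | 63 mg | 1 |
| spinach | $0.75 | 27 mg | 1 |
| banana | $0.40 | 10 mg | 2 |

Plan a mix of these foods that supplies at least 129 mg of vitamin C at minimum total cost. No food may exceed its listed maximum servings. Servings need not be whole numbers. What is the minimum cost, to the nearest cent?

Cost per mg of vitamin C: strawberries $0.0175, sweet potato $0.0184, spinach $0.0278, banana $0.0400, avocado $0.1429.
Take 1 serving of strawberries: +63.0 mg vitamin C for $1.10 (total $1.10, still need 66.0 mg).
Take 1.737 servings of sweet potato: +66.0 mg vitamin C for $1.22 (total $2.32, still need 0.0 mg).
Greedy by cheapest-per-mg is optimal for a single linear constraint, so the minimum cost is $2.32.

$2.32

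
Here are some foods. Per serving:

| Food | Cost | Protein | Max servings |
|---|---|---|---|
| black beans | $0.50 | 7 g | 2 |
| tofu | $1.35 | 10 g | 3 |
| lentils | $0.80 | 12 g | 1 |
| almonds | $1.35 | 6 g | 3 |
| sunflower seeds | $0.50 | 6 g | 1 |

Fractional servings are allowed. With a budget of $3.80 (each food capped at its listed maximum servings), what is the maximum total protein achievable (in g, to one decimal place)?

Protein per dollar: lentils 15, black beans 14, sunflower seeds 12, tofu 7.407, almonds 4.444.
Take 1 serving of lentils: spends $0.80, +12.0 g protein (running total 12.0 g).
Take 2 servings of black beans: spends $1.00, +14.0 g protein (running total 26.0 g).
Take 1 serving of sunflower seeds: spends $0.50, +6.0 g protein (running total 32.0 g).
Take 1.111 servings of tofu: spends $1.50, +11.1 g protein (running total 43.1 g).
Filling greedily by protein-per-dollar is optimal for one linear limit, giving 43.1 g.

43.1 g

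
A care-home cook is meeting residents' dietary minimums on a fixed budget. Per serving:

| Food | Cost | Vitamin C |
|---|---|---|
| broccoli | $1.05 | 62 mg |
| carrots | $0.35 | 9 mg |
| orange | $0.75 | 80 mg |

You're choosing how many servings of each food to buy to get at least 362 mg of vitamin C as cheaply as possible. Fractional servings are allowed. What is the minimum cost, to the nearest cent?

Cost per mg of vitamin C: orange $0.0094, broccoli $0.0169, carrots $0.0389.
With no serving limits, use only orange: 362 mg / 80 mg = 4.525 servings × $0.75 = $3.39.

$3.39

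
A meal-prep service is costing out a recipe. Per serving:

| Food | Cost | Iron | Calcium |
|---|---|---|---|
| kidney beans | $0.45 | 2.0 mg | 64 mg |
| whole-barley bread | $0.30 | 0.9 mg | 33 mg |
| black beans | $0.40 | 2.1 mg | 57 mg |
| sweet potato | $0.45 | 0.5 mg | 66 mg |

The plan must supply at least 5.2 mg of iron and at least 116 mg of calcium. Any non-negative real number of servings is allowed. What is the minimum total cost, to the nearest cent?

$0.99

Compare the cost at each extreme point of the feasible region.
kidney beans only: max(5.2/2.0, 116/64) = 2.6 servings → $1.17.
whole-barley bread only: max(5.2/0.9, 116/33) = 5.778 servings → $1.73.
black beans only: max(5.2/2.1, 116/57) = 2.476 servings → $0.99.
sweet potato only: max(5.2/0.5, 116/66) = 10.4 servings → $4.68.
kidney beans + whole-barley bread: the both-tight solution has a negative serving — not a feasible corner.
kidney beans + black beans: intersection lies outside the first quadrant.
kidney beans + sweet potato: intersection lies outside the first quadrant.
whole-barley bread + black beans with both targets exact would need a negative amount; discard.
whole-barley bread + sweet potato: intersection lies outside the first quadrant.
black beans + sweet potato: the both-tight solution has a negative serving — not a feasible corner.
Cheapest feasible corner: $0.99.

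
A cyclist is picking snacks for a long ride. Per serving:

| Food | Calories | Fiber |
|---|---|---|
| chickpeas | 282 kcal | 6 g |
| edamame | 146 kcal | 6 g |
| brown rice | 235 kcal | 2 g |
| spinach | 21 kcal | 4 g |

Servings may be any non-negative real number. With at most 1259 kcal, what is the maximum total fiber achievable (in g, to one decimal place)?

239.8 g

Fiber per kcal: spinach 0.1905, edamame 0.0411, chickpeas 0.02128, brown rice 0.008511.
With no serving limits, spend the whole calories allowance on spinach: 1259 kcal / 21 kcal × 4 g = 239.8 g.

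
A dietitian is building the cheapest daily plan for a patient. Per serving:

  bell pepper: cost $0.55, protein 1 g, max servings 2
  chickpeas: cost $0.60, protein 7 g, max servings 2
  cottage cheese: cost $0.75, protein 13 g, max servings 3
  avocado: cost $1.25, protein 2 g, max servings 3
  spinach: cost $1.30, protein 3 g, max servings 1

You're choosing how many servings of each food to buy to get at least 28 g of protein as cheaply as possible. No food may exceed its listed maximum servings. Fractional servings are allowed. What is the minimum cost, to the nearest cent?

$1.62

Cost per g of protein: cottage cheese $0.0577, chickpeas $0.0857, spinach $0.4333, bell pepper $0.5500, avocado $0.6250.
Take 2.154 servings of cottage cheese: +28.0 g protein for $1.62 (total $1.62, still need 0.0 g).
Filling from the cheapest source first is optimal under one linear minimum: $1.62.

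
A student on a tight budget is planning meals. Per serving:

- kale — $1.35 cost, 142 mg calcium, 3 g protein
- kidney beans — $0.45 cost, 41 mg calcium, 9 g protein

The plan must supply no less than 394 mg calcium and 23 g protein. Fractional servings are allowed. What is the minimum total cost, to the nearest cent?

Minimising a linear cost over {calcium ≥ 394, protein ≥ 23, servings ≥ 0} — the optimum is at a vertex, using one or two foods.
kale only: max(394/142, 23/3) = 7.667 servings → $10.35.
kidney beans only: max(394/41, 23/9) = 9.61 servings → $4.32.
kale + kidney beans with both tight: 2.254 servings and 1.804 servings → $3.85.
Cheapest feasible corner: $3.85.

$3.85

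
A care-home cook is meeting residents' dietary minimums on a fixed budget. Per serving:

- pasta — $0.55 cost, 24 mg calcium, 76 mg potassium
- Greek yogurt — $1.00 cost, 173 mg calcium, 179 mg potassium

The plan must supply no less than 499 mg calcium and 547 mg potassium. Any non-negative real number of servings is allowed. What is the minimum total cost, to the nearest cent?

pasta only: max(499/24, 547/76) = 20.79 servings → $11.44.
Greek yogurt only: max(499/173, 547/179) = 3.056 servings → $3.06.
pasta + Greek yogurt with both tight: 0.5999 servings and 2.801 servings → $3.13.
Cheapest feasible corner: $3.06.

$3.06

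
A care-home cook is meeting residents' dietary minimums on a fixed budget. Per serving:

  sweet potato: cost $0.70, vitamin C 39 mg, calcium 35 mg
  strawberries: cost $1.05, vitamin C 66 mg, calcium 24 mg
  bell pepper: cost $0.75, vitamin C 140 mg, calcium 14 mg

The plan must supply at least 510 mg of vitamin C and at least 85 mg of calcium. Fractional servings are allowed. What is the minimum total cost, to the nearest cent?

$3.27

Check every corner: each single food scaled to meet both minima, and each pair solved so both constraints bind.
sweet potato only: max(510/39, 85/35) = 13.08 servings → $9.15.
strawberries only: max(510/66, 85/24) = 7.727 servings → $8.11.
bell pepper only: max(510/140, 85/14) = 6.071 servings → $4.55.
sweet potato + strawberries: the both-tight solution has a negative serving — not a feasible corner.
sweet potato + bell pepper with both tight: 1.093 servings and 3.338 servings → $3.27.
strawberries + bell pepper with both tight: 1.954 servings and 2.722 servings → $4.09.
The minimum over all feasible corners is $3.27.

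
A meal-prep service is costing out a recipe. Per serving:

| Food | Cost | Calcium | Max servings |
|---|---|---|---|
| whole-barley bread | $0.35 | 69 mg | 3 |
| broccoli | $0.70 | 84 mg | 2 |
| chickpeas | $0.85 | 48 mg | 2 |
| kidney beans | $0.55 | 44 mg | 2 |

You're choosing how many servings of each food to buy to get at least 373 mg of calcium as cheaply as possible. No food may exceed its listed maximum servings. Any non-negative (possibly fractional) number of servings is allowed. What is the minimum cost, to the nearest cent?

$2.43

Cost per mg of calcium: whole-barley bread $0.0051, broccoli $0.0083, kidney beans $0.0125, chickpeas $0.0177.
Take 3 servings of whole-barley bread: +207.0 mg calcium for $1.05 (total $1.05, still need 166.0 mg).
Take 1.976 servings of broccoli: +166.0 mg calcium for $1.38 (total $2.43, still need 0.0 mg).
Greedy by cheapest-per-mg is optimal for a single linear constraint, so the minimum cost is $2.43.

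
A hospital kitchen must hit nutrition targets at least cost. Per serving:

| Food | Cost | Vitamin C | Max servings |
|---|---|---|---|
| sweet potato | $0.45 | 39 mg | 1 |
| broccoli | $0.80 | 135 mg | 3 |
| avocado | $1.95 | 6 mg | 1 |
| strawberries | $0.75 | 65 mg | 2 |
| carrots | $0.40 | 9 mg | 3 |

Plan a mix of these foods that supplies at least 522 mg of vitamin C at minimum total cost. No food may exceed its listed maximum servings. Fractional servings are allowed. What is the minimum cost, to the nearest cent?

$3.75

Cost per mg of vitamin C: broccoli $0.0059, sweet potato $0.0115, strawberries $0.0115, carrots $0.0444, avocado $0.3250.
Take 3 servings of broccoli: +405.0 mg vitamin C for $2.40 (total $2.40, still need 117.0 mg).
Take 1 serving of sweet potato: +39.0 mg vitamin C for $0.45 (total $2.85, still need 78.0 mg).
Take 1.2 servings of strawberries: +78.0 mg vitamin C for $0.90 (total $3.75, still need 0.0 mg).
Filling from the cheapest source first is optimal under one linear minimum: $3.75.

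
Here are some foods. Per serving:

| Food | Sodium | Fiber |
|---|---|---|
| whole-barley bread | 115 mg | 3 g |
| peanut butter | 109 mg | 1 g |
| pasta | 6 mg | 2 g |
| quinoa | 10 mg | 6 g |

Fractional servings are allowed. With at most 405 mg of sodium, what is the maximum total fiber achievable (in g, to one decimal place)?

Fiber per mg sodium: quinoa 0.6, pasta 0.3333, whole-barley bread 0.02609, peanut butter 0.009174.
With no serving limits, spend the whole sodium allowance on quinoa: 405 mg / 10 mg × 6 g = 243.0 g.

243.0 g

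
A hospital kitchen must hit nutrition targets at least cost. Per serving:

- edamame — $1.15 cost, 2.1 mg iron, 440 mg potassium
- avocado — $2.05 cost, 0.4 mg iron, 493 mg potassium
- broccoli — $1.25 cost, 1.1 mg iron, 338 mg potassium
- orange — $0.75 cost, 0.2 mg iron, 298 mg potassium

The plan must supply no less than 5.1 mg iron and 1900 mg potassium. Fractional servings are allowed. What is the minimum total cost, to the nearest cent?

$4.87

An LP optimum is at a vertex; with two nutrient constraints at most two foods are used. Check each candidate.
edamame only: max(5.1/2.1, 1900/440) = 4.318 servings → $4.97.
avocado only: max(5.1/0.4, 1900/493) = 12.75 servings → $26.14.
broccoli only: max(5.1/1.1, 1900/338) = 5.621 servings → $7.03.
orange only: max(5.1/0.2, 1900/298) = 25.5 servings → $19.12.
edamame + avocado with both tight: 2.042 servings and 2.032 servings → $6.51.
edamame + broccoli: intersection lies outside the first quadrant.
edamame + orange with both tight: 2.119 servings and 3.247 servings → $4.87.
avocado + broccoli with both tight: 0.8995 servings and 4.309 servings → $7.23.
avocado + orange: intersection lies outside the first quadrant.
broccoli + orange with both tight: 4.38 servings and 1.407 servings → $6.53.
So the least-cost plan costs $4.87.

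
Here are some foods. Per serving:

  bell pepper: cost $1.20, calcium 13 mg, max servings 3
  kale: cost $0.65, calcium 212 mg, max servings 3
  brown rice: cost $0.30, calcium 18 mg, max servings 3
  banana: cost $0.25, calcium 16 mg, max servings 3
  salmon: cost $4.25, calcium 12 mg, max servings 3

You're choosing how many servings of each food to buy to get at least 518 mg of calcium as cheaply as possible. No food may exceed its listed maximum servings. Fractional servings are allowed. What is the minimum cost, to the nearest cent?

$1.59

Cost per mg of calcium: kale $0.0031, banana $0.0156, brown rice $0.0167, bell pepper $0.0923, salmon $0.3542.
Take 2.443 servings of kale: +518.0 mg calcium for $1.59 (total $1.59, still need 0.0 mg).
Filling from the cheapest source first is optimal under one linear minimum: $1.59.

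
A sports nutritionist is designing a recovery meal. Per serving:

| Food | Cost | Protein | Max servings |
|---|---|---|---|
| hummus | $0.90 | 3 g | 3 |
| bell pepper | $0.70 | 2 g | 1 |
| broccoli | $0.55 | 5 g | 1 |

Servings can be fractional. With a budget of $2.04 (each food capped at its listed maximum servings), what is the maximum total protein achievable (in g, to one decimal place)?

Protein per dollar: broccoli 9.091, hummus 3.333, bell pepper 2.857.
Take 1 serving of broccoli: spends $0.55, +5.0 g protein (running total 5.0 g).
Take 1.656 servings of hummus: spends $1.49, +5.0 g protein (running total 10.0 g).
Filling greedily by protein-per-dollar is optimal for one linear limit, giving 10.0 g.

10.0 g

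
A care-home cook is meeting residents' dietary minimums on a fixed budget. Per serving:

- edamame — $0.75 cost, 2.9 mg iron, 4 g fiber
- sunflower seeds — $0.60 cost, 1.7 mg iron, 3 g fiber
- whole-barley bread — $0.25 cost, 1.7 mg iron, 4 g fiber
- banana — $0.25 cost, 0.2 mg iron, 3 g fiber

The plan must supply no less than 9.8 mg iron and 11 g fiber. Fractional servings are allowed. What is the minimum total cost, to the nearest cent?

$1.44

The cheapest plan sits at a corner of the feasible region — with two constraints it uses at most two foods.
edamame only: max(9.8/2.9, 11/4) = 3.379 servings → $2.53.
sunflower seeds only: max(9.8/1.7, 11/3) = 5.765 servings → $3.46.
whole-barley bread only: max(9.8/1.7, 11/4) = 5.765 servings → $1.44.
banana only: max(9.8/0.2, 11/3) = 49 servings → $12.25.
edamame + sunflower seeds: the both-tight solution has a negative serving — not a feasible corner.
edamame + whole-barley bread with both targets exact would need a negative amount; discard.
edamame + banana with both targets exact would need a negative amount; discard.
sunflower seeds + whole-barley bread: the both-tight solution has a negative serving — not a feasible corner.
sunflower seeds + banana: intersection lies outside the first quadrant.
whole-barley bread + banana with both targets exact would need a negative amount; discard.
The minimum over all feasible corners is $1.44.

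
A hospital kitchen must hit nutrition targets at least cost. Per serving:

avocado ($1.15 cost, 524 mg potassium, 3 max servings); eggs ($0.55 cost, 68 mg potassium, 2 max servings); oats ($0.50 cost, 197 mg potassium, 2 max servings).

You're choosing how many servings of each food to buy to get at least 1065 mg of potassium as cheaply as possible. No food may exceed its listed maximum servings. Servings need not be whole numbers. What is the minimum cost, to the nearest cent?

$2.34

Cost per mg of potassium: avocado $0.0022, oats $0.0025, eggs $0.0081.
Take 2.032 servings of avocado: +1065.0 mg potassium for $2.34 (total $2.34, still need 0.0 mg).
Filling from the cheapest source first is optimal under one linear minimum: $2.34.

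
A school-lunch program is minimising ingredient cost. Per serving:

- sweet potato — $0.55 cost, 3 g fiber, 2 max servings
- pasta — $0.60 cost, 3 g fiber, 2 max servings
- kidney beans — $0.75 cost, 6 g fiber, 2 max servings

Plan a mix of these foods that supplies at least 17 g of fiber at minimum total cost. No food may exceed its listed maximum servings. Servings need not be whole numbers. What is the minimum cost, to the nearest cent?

Cost per g of fiber: kidney beans $0.1250, sweet potato $0.1833, pasta $0.2000.
Take 2 servings of kidney beans: +12.0 g fiber for $1.50 (total $1.50, still need 5.0 g).
Take 1.667 servings of sweet potato: +5.0 g fiber for $0.92 (total $2.42, still need 0.0 g).
Greedy by cheapest-per-g is optimal for a single linear constraint, so the minimum cost is $2.42.

$2.42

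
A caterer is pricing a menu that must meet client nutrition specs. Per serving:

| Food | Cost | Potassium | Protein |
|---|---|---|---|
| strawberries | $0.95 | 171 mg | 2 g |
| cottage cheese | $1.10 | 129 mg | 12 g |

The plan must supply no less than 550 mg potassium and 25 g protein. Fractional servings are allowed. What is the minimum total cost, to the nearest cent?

$3.73

An LP optimum is at a vertex; with two nutrient constraints at most two foods are used. Check each candidate.
strawberries only: max(550/171, 25/2) = 12.5 servings → $11.88.
cottage cheese only: max(550/129, 25/12) = 4.264 servings → $4.69.
strawberries + cottage cheese with both tight: 1.881 servings and 1.77 servings → $3.73.
Cheapest feasible corner: $3.73.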